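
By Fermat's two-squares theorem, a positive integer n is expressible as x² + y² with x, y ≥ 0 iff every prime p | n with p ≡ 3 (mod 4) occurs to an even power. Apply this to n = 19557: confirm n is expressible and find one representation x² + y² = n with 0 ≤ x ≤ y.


Step 1: Factor n = 19557 = 3^2 · 41 · 53.
Step 2: Check the mod-4 condition on each prime factor: 3 ≡ 3 (mod 4), exponent 2 (must be even); 41 ≡ 1 (mod 4), exponent 1; 53 ≡ 1 (mod 4), exponent 1.
All primes ≡ 3 (mod 4) appear to even exponent (or don't appear), so by the two-squares theorem n IS expressible as a sum of two squares.
Step 3: Build a representation. Group n = k² · m with k = 3 and m = 41 · 53 = 2173 (a product of primes ≡ 1 (mod 4)); a representation of m scales to one of n via (k·x)² + (k·y)² = k²(x² + y²). Each prime p ≡ 1 (mod 4) is itself a sum of two squares; find a² by testing p − a² for a perfect square:
  41: 41 − 1² = 40, 41 − 2² = 37, 41 − 3² = 32, 41 − 4² = 25 = 5² ⇒ 41 = 4² + 5².
  53: 53 − 1² = 52, 53 − 2² = 49 = 7² ⇒ 53 = 2² + 7².
  Combine using the Brahmagupta–Fibonacci identity (a² + b²)(c² + d²) = (ac − bd)² + (ad + bc)² = (ac + bd)² + (ad − bc)²:
  41 · 53 = 2173: from (4² + 5²)(2² + 7²), take (4·2 − 5·7, 4·7 + 5·2) = (8 − 35, 28 + 10) = (-27, 38); dropping signs (only squares matter) gives (27, 38); check 27² + 38² = 729 + 1444 = 2173 ✓.
  Scale by k = 3: (3·27, 3·38) = (81, 114).
Step 4: Order so x ≤ y and verify: 81² + 114² = 6561 + 12996 = 19557 = n. ✓

n = 19557 = 81² + 114² (one valid representation with x ≤ y).


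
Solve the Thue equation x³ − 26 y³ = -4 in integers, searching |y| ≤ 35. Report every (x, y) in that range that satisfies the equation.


The equation is x³ - 26y³ = -4. For fixed y, x³ = 26·y³ − 4, so a solution requires the RHS to be a perfect cube.
Strategy: iterate y from -35 to 35, compute RHS = 26·y³ − 4, and check whether it is a (positive or negative) perfect cube.
Check small values of y:
  y = 0: RHS = -4 is not a perfect cube.
  y = 1: RHS = 22 is not a perfect cube.
  y = -1: RHS = -30 is not a perfect cube.
  y = 2: RHS = 204 is not a perfect cube.
  y = -2: RHS = -212 is not a perfect cube.
  y = 3: RHS = 698 is not a perfect cube.
  y = -3: RHS = -706 is not a perfect cube.
Continuing the search up to |y| = 35 finds no solutions either.
No (x, y) in the scanned range satisfies the equation.

No integer solutions with |y| ≤ 35.


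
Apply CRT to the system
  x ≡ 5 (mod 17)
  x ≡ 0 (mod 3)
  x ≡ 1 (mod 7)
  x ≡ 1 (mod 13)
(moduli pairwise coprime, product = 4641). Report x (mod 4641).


Product of moduli M = 17 · 3 · 7 · 13 = 4641.
Merge one congruence at a time:
  Start: x ≡ 5 (mod 17).
  Combine with x ≡ 0 (mod 3); new modulus lcm = 51.
    Write x = 5 + 17·t and substitute into x ≡ 0 (mod 3): 17·t ≡ 0 − 5 = -5 (mod 3).
    Reduce coefficients mod 3: 2·t ≡ 1 (mod 3).
    The inverse of 2 mod 3 is 2 (since 2·2 = 4 = 1·3 + 1), so t ≡ 2·1 = 2 ≡ 2 (mod 3).
    Then x = 5 + 17·2 = 39, valid modulo lcm(17, 3) = 51: x ≡ 39 (mod 51).
  Combine with x ≡ 1 (mod 7); new modulus lcm = 357.
    Write x = 39 + 51·t and substitute into x ≡ 1 (mod 7): 51·t ≡ 1 − 39 = -38 (mod 7).
    Reduce coefficients mod 7: 2·t ≡ 4 (mod 7).
    The inverse of 2 mod 7 is 4 (since 2·4 = 8 = 1·7 + 1), so t ≡ 4·4 = 16 ≡ 2 (mod 7).
    Then x = 39 + 51·2 = 141, valid modulo lcm(51, 7) = 357: x ≡ 141 (mod 357).
  Combine with x ≡ 1 (mod 13); new modulus lcm = 4641.
    Write x = 141 + 357·t and substitute into x ≡ 1 (mod 13): 357·t ≡ 1 − 141 = -140 (mod 13).
    Reduce coefficients mod 13: 6·t ≡ 3 (mod 13).
    The inverse of 6 mod 13 is 11 (since 6·11 = 66 = 5·13 + 1), so t ≡ 11·3 = 33 ≡ 7 (mod 13).
    Then x = 141 + 357·7 = 2640, valid modulo lcm(357, 13) = 4641: x ≡ 2640 (mod 4641).
Verify against each original: 2640 mod 17 = 5, 2640 mod 3 = 0, 2640 mod 7 = 1, 2640 mod 13 = 1.

x ≡ 2640 (mod 4641).


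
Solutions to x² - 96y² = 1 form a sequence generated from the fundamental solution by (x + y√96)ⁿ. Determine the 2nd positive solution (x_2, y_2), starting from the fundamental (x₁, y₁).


Step 1: Find the fundamental solution (x₁, y₁) of x² - 96y² = 1.
  Expand √96 as a continued fraction. a₀ = ⌊√96⌋ = 9; iterate m_{k+1} = d_k·a_k − m_k, d_{k+1} = (96 − m_{k+1}²)/d_k, a_{k+1} = ⌊(a₀ + m_{k+1})/d_{k+1}⌋ (starting m₀ = 0, d₀ = 1), with convergents p_k = a_k·p_{k-1} + p_{k-2}, q_k = a_k·q_{k-1} + q_{k-2} (p₋₁ = 1, q₋₁ = 0):
  k = 0: a₀ = 9; p₀/q₀ = 9/1; p₀² − 96·q₀² = 81 − 96 = -15.
  k = 1: m = 9, d = 15, a = ⌊(9 + 9)/15⌋ = 1; p/q = (1·9 + 1)/(1·1 + 0) = 10/1; p² − 96·q² = 100 − 96 = 4.
  k = 2: m = 6, d = 4, a = ⌊(9 + 6)/4⌋ = 3; p/q = (3·10 + 9)/(3·1 + 1) = 39/4; p² − 96·q² = 1521 − 1536 = -15.
  k = 3: m = 6, d = 15, a = ⌊(9 + 6)/15⌋ = 1; p/q = (1·39 + 10)/(1·4 + 1) = 49/5; p² − 96·q² = 2401 − 2400 = 1.
  The first convergent with p² − 96·q² = 1 gives the fundamental solution (x₁, y₁) = (49, 5).
Step 2: Apply the recurrence (x_{n+1}, y_{n+1}) = (x₁x_n + 96y₁y_n, x₁y_n + y₁x_n) repeatedly.
  From (x_1, y_1) = (49, 5): x_2 = 49·49 + 96·5·5 = 4801; y_2 = 49·5 + 5·49 = 490.
Step 3: Verify x_2² - 96·y_2² = 23049601 - 23049600 = 1 (should be 1). ✓

(x_1, y_1) = (49, 5); (x_2, y_2) = (4801, 490).


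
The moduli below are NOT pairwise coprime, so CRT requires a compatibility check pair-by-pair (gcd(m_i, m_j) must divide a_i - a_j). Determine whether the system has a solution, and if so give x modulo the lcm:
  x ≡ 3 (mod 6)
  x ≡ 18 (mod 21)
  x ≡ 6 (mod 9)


Moduli 6, 21, 9 are not pairwise coprime, so CRT works modulo lcm(m_i) when all pairwise compatibility conditions hold.
Pairwise compatibility: gcd(m_i, m_j) must divide a_i - a_j for every pair.
Merge one congruence at a time:
  Start: x ≡ 3 (mod 6).
  Combine with x ≡ 18 (mod 21): gcd(6, 21) = 3; 18 - 3 = 15, which IS divisible by 3, so compatible.
    Write x = 3 + 6·t and substitute into x ≡ 18 (mod 21): 6·t ≡ 18 − 3 = 15 (mod 21).
    Divide the congruence (and modulus) by g = 3: 2·t ≡ 5 (mod 7).
    The inverse of 2 mod 7 is 4 (since 2·4 = 8 = 1·7 + 1), so t ≡ 4·5 = 20 ≡ 6 (mod 7).
    Then x = 3 + 6·6 = 39, valid modulo lcm(6, 21) = 42: x ≡ 39 (mod 42).
  Combine with x ≡ 6 (mod 9): gcd(42, 9) = 3; 6 - 39 = -33, which IS divisible by 3, so compatible.
    Write x = 39 + 42·t and substitute into x ≡ 6 (mod 9): 42·t ≡ 6 − 39 = -33 (mod 9).
    Divide the congruence (and modulus) by g = 3: 14·t ≡ -11 (mod 3).
    Reduce coefficients mod 3: 2·t ≡ 1 (mod 3).
    The inverse of 2 mod 3 is 2 (since 2·2 = 4 = 1·3 + 1), so t ≡ 2·1 = 2 ≡ 2 (mod 3).
    Then x = 39 + 42·2 = 123, valid modulo lcm(42, 9) = 126: x ≡ 123 (mod 126).
Verify: 123 mod 6 = 3, 123 mod 21 = 18, 123 mod 9 = 6.

x ≡ 123 (mod 126).


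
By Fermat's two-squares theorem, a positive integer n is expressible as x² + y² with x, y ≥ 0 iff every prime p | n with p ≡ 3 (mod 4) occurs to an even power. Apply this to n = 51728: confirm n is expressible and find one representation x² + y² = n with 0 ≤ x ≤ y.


Step 1: Factor n = 51728 = 2^4 · 53 · 61.
Step 2: Check the mod-4 condition on each prime factor: 2 = 2 (special); 53 ≡ 1 (mod 4), exponent 1; 61 ≡ 1 (mod 4), exponent 1.
All primes ≡ 3 (mod 4) appear to even exponent (or don't appear), so by the two-squares theorem n IS expressible as a sum of two squares.
Step 3: Build a representation. Group n = k² · m with k = 4 and m = 53 · 61 = 3233 (a product of primes ≡ 1 (mod 4)); a representation of m scales to one of n via (k·x)² + (k·y)² = k²(x² + y²). Each prime p ≡ 1 (mod 4) is itself a sum of two squares; find a² by testing p − a² for a perfect square:
  53: 53 − 1² = 52, 53 − 2² = 49 = 7² ⇒ 53 = 2² + 7².
  61: 61 − 1² = 60, 61 − 2² = 57, 61 − 3² = 52, 61 − 4² = 45, 61 − 5² = 36 = 6² ⇒ 61 = 5² + 6².
  Combine using the Brahmagupta–Fibonacci identity (a² + b²)(c² + d²) = (ac − bd)² + (ad + bc)² = (ac + bd)² + (ad − bc)²:
  53 · 61 = 3233: from (2² + 7²)(5² + 6²), take (2·5 − 7·6, 2·6 + 7·5) = (10 − 42, 12 + 35) = (-32, 47); dropping signs (only squares matter) gives (32, 47); check 32² + 47² = 1024 + 2209 = 3233 ✓.
  Scale by k = 4: (4·32, 4·47) = (128, 188).
Step 4: Order so x ≤ y and verify: 128² + 188² = 16384 + 35344 = 51728 = n. ✓

n = 51728 = 128² + 188² (one valid representation with x ≤ y).


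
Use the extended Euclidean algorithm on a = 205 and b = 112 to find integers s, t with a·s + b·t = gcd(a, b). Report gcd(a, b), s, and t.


Euclidean algorithm on (205, 112) — divide until remainder is 0:
  205 = 1 · 112 + 93
  112 = 1 · 93 + 19
  93 = 4 · 19 + 17
  19 = 1 · 17 + 2
  17 = 8 · 2 + 1
  2 = 2 · 1 + 0
gcd(205, 112) = 1.
Track Bezout coefficients alongside the remainders: start with r₀ = 205 = a·1 + b·0 (s = 1, t = 0) and r₁ = 112 = a·0 + b·1 (s = 0, t = 1); each new remainder r_{k+1} = r_{k-1} − q_k·r_k inherits s_{k+1} = s_{k-1} − q_k·s_k, t_{k+1} = t_{k-1} − q_k·t_k, so r_k = a·s_k + b·t_k at every step:
  q = 1: r = 93, s = 1 − 1·0 = 1, t = 0 − 1·1 = -1  (check: 205·1 + 112·(-1) = 93)
  q = 1: r = 19, s = 0 − 1·1 = -1, t = 1 − 1·(-1) = 2  (check: 205·(-1) + 112·2 = 19)
  q = 4: r = 17, s = 1 − 4·(-1) = 5, t = -1 − 4·2 = -9  (check: 205·5 + 112·(-9) = 17)
  q = 1: r = 2, s = -1 − 1·5 = -6, t = 2 − 1·(-9) = 11  (check: 205·(-6) + 112·11 = 2)
  q = 8: r = 1, s = 5 − 8·(-6) = 53, t = -9 − 8·11 = -97  (check: 205·53 + 112·(-97) = 1)
The row with r = 1 (the gcd) gives the Bezout coefficients s = 53, t = -97.
Result: 205 · (53) + 112 · (-97) = 1.

gcd(205, 112) = 1; s = 53, t = -97 (check: 205·53 + 112·(-97) = 1).


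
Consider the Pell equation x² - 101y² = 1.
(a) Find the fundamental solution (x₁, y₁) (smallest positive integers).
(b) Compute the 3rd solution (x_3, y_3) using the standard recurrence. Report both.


Step 1: Find the fundamental solution (x₁, y₁) of x² - 101y² = 1.
  Expand √101 as a continued fraction. a₀ = ⌊√101⌋ = 10; iterate m_{k+1} = d_k·a_k − m_k, d_{k+1} = (101 − m_{k+1}²)/d_k, a_{k+1} = ⌊(a₀ + m_{k+1})/d_{k+1}⌋ (starting m₀ = 0, d₀ = 1), with convergents p_k = a_k·p_{k-1} + p_{k-2}, q_k = a_k·q_{k-1} + q_{k-2} (p₋₁ = 1, q₋₁ = 0):
  k = 0: a₀ = 10; p₀/q₀ = 10/1; p₀² − 101·q₀² = 100 − 101 = -1.
  k = 1: m = 10, d = 1, a = ⌊(10 + 10)/1⌋ = 20; p/q = (20·10 + 1)/(20·1 + 0) = 201/20; p² − 101·q² = 40401 − 40400 = 1.
  The first convergent with p² − 101·q² = 1 gives the fundamental solution (x₁, y₁) = (201, 20).
Step 2: Apply the recurrence (x_{n+1}, y_{n+1}) = (x₁x_n + 101y₁y_n, x₁y_n + y₁x_n) repeatedly.
  From (x_1, y_1) = (201, 20): x_2 = 201·201 + 101·20·20 = 80801; y_2 = 201·20 + 20·201 = 8040.
  From (x_2, y_2) = (80801, 8040): x_3 = 201·80801 + 101·20·8040 = 32481801; y_3 = 201·8040 + 20·80801 = 3232060.
Step 3: Verify x_3² - 101·y_3² = 1055067396203601 - 1055067396203600 = 1 (should be 1). ✓

(x_1, y_1) = (201, 20); (x_3, y_3) = (32481801, 3232060).


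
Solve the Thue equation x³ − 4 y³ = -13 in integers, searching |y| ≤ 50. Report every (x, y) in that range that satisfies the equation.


The equation is x³ - 4y³ = -13. For fixed y, x³ = 4·y³ − 13, so a solution requires the RHS to be a perfect cube.
Strategy: iterate y from -50 to 50, compute RHS = 4·y³ − 13, and check whether it is a (positive or negative) perfect cube.
Check small values of y:
  y = 0: RHS = -13 is not a perfect cube.
  y = 1: RHS = -9 is not a perfect cube.
  y = -1: RHS = -17 is not a perfect cube.
  y = 2: RHS = 19 is not a perfect cube.
  y = -2: RHS = -45 is not a perfect cube.
  y = 3: RHS = 95 is not a perfect cube.
  y = -3: RHS = -121 is not a perfect cube.
Continuing the search up to |y| = 50 finds no solutions either.
No (x, y) in the scanned range satisfies the equation.

No integer solutions with |y| ≤ 50.


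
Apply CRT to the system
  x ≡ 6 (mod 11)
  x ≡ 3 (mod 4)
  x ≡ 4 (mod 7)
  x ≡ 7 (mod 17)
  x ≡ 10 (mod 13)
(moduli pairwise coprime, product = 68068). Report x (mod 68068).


Product of moduli M = 11 · 4 · 7 · 17 · 13 = 68068.
Merge one congruence at a time:
  Start: x ≡ 6 (mod 11).
  Combine with x ≡ 3 (mod 4); new modulus lcm = 44.
    Write x = 6 + 11·t and substitute into x ≡ 3 (mod 4): 11·t ≡ 3 − 6 = -3 (mod 4).
    Reduce coefficients mod 4: 3·t ≡ 1 (mod 4).
    The inverse of 3 mod 4 is 3 (since 3·3 = 9 = 2·4 + 1), so t ≡ 3·1 = 3 ≡ 3 (mod 4).
    Then x = 6 + 11·3 = 39, valid modulo lcm(11, 4) = 44: x ≡ 39 (mod 44).
  Combine with x ≡ 4 (mod 7); new modulus lcm = 308.
    Write x = 39 + 44·t and substitute into x ≡ 4 (mod 7): 44·t ≡ 4 − 39 = -35 (mod 7).
    Reduce coefficients mod 7: 2·t ≡ 0 (mod 7).
    The inverse of 2 mod 7 is 4 (since 2·4 = 8 = 1·7 + 1), so t ≡ 4·0 = 0 ≡ 0 (mod 7).
    Then x = 39 + 44·0 = 39, valid modulo lcm(44, 7) = 308: x ≡ 39 (mod 308).
  Combine with x ≡ 7 (mod 17); new modulus lcm = 5236.
    Write x = 39 + 308·t and substitute into x ≡ 7 (mod 17): 308·t ≡ 7 − 39 = -32 (mod 17).
    Reduce coefficients mod 17: 2·t ≡ 2 (mod 17).
    The inverse of 2 mod 17 is 9 (since 2·9 = 18 = 1·17 + 1), so t ≡ 9·2 = 18 ≡ 1 (mod 17).
    Then x = 39 + 308·1 = 347, valid modulo lcm(308, 17) = 5236: x ≡ 347 (mod 5236).
  Combine with x ≡ 10 (mod 13); new modulus lcm = 68068.
    Write x = 347 + 5236·t and substitute into x ≡ 10 (mod 13): 5236·t ≡ 10 − 347 = -337 (mod 13).
    Reduce coefficients mod 13: 10·t ≡ 1 (mod 13).
    The inverse of 10 mod 13 is 4 (since 10·4 = 40 = 3·13 + 1), so t ≡ 4·1 = 4 ≡ 4 (mod 13).
    Then x = 347 + 5236·4 = 21291, valid modulo lcm(5236, 13) = 68068: x ≡ 21291 (mod 68068).
Verify against each original: 21291 mod 11 = 6, 21291 mod 4 = 3, 21291 mod 7 = 4, 21291 mod 17 = 7, 21291 mod 13 = 10.

x ≡ 21291 (mod 68068).


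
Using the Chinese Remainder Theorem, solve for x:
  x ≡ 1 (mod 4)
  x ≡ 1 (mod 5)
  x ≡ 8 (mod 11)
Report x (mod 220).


Moduli 4, 5, 11 are pairwise coprime; by CRT there is a unique solution modulo M = 4 · 5 · 11 = 220.
Solve pairwise, accumulating the modulus:
  Start with x ≡ 1 (mod 4).
  Combine with x ≡ 1 (mod 5): since gcd(4, 5) = 1, we get a unique residue mod 20.
    Write x = 1 + 4·t and substitute into x ≡ 1 (mod 5): 4·t ≡ 1 − 1 = 0 (mod 5).
    The inverse of 4 mod 5 is 4 (since 4·4 = 16 = 3·5 + 1), so t ≡ 4·0 = 0 ≡ 0 (mod 5).
    Then x = 1 + 4·0 = 1, valid modulo lcm(4, 5) = 20: x ≡ 1 (mod 20).
  Combine with x ≡ 8 (mod 11): since gcd(20, 11) = 1, we get a unique residue mod 220.
    Write x = 1 + 20·t and substitute into x ≡ 8 (mod 11): 20·t ≡ 8 − 1 = 7 (mod 11).
    Reduce coefficients mod 11: 9·t ≡ 7 (mod 11).
    The inverse of 9 mod 11 is 5 (since 9·5 = 45 = 4·11 + 1), so t ≡ 5·7 = 35 ≡ 2 (mod 11).
    Then x = 1 + 20·2 = 41, valid modulo lcm(20, 11) = 220: x ≡ 41 (mod 220).
Verify: 41 mod 4 = 1 ✓, 41 mod 5 = 1 ✓, 41 mod 11 = 8 ✓.

x ≡ 41 (mod 220).


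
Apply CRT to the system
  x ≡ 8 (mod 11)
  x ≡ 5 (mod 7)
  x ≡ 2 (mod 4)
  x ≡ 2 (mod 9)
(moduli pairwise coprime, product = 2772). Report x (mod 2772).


Product of moduli M = 11 · 7 · 4 · 9 = 2772.
Merge one congruence at a time:
  Start: x ≡ 8 (mod 11).
  Combine with x ≡ 5 (mod 7); new modulus lcm = 77.
    Write x = 8 + 11·t and substitute into x ≡ 5 (mod 7): 11·t ≡ 5 − 8 = -3 (mod 7).
    Reduce coefficients mod 7: 4·t ≡ 4 (mod 7).
    The inverse of 4 mod 7 is 2 (since 4·2 = 8 = 1·7 + 1), so t ≡ 2·4 = 8 ≡ 1 (mod 7).
    Then x = 8 + 11·1 = 19, valid modulo lcm(11, 7) = 77: x ≡ 19 (mod 77).
  Combine with x ≡ 2 (mod 4); new modulus lcm = 308.
    Write x = 19 + 77·t and substitute into x ≡ 2 (mod 4): 77·t ≡ 2 − 19 = -17 (mod 4).
    Reduce coefficients mod 4: 1·t ≡ 3 (mod 4).
    So t ≡ 3 (mod 4).
    Then x = 19 + 77·3 = 250, valid modulo lcm(77, 4) = 308: x ≡ 250 (mod 308).
  Combine with x ≡ 2 (mod 9); new modulus lcm = 2772.
    Write x = 250 + 308·t and substitute into x ≡ 2 (mod 9): 308·t ≡ 2 − 250 = -248 (mod 9).
    Reduce coefficients mod 9: 2·t ≡ 4 (mod 9).
    The inverse of 2 mod 9 is 5 (since 2·5 = 10 = 1·9 + 1), so t ≡ 5·4 = 20 ≡ 2 (mod 9).
    Then x = 250 + 308·2 = 866, valid modulo lcm(308, 9) = 2772: x ≡ 866 (mod 2772).
Verify against each original: 866 mod 11 = 8, 866 mod 7 = 5, 866 mod 4 = 2, 866 mod 9 = 2.

x ≡ 866 (mod 2772).


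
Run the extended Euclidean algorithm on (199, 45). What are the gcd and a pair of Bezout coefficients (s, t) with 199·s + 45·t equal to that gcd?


Euclidean algorithm on (199, 45) — divide until remainder is 0:
  199 = 4 · 45 + 19
  45 = 2 · 19 + 7
  19 = 2 · 7 + 5
  7 = 1 · 5 + 2
  5 = 2 · 2 + 1
  2 = 2 · 1 + 0
gcd(199, 45) = 1.
Track Bezout coefficients alongside the remainders: start with r₀ = 199 = a·1 + b·0 (s = 1, t = 0) and r₁ = 45 = a·0 + b·1 (s = 0, t = 1); each new remainder r_{k+1} = r_{k-1} − q_k·r_k inherits s_{k+1} = s_{k-1} − q_k·s_k, t_{k+1} = t_{k-1} − q_k·t_k, so r_k = a·s_k + b·t_k at every step:
  q = 4: r = 19, s = 1 − 4·0 = 1, t = 0 − 4·1 = -4  (check: 199·1 + 45·(-4) = 19)
  q = 2: r = 7, s = 0 − 2·1 = -2, t = 1 − 2·(-4) = 9  (check: 199·(-2) + 45·9 = 7)
  q = 2: r = 5, s = 1 − 2·(-2) = 5, t = -4 − 2·9 = -22  (check: 199·5 + 45·(-22) = 5)
  q = 1: r = 2, s = -2 − 1·5 = -7, t = 9 − 1·(-22) = 31  (check: 199·(-7) + 45·31 = 2)
  q = 2: r = 1, s = 5 − 2·(-7) = 19, t = -22 − 2·31 = -84  (check: 199·19 + 45·(-84) = 1)
The row with r = 1 (the gcd) gives the Bezout coefficients s = 19, t = -84.
Result: 199 · (19) + 45 · (-84) = 1.

gcd(199, 45) = 1; s = 19, t = -84 (check: 199·19 + 45·(-84) = 1).


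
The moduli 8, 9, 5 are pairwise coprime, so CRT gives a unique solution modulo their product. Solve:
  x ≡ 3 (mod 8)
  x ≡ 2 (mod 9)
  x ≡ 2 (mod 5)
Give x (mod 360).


Moduli 8, 9, 5 are pairwise coprime; by CRT there is a unique solution modulo M = 8 · 9 · 5 = 360.
Solve pairwise, accumulating the modulus:
  Start with x ≡ 3 (mod 8).
  Combine with x ≡ 2 (mod 9): since gcd(8, 9) = 1, we get a unique residue mod 72.
    Write x = 3 + 8·t and substitute into x ≡ 2 (mod 9): 8·t ≡ 2 − 3 = -1 (mod 9).
    Reduce coefficients mod 9: 8·t ≡ 8 (mod 9).
    The inverse of 8 mod 9 is 8 (since 8·8 = 64 = 7·9 + 1), so t ≡ 8·8 = 64 ≡ 1 (mod 9).
    Then x = 3 + 8·1 = 11, valid modulo lcm(8, 9) = 72: x ≡ 11 (mod 72).
  Combine with x ≡ 2 (mod 5): since gcd(72, 5) = 1, we get a unique residue mod 360.
    Write x = 11 + 72·t and substitute into x ≡ 2 (mod 5): 72·t ≡ 2 − 11 = -9 (mod 5).
    Reduce coefficients mod 5: 2·t ≡ 1 (mod 5).
    The inverse of 2 mod 5 is 3 (since 2·3 = 6 = 1·5 + 1), so t ≡ 3·1 = 3 ≡ 3 (mod 5).
    Then x = 11 + 72·3 = 227, valid modulo lcm(72, 5) = 360: x ≡ 227 (mod 360).
Verify: 227 mod 8 = 3 ✓, 227 mod 9 = 2 ✓, 227 mod 5 = 2 ✓.

x ≡ 227 (mod 360).


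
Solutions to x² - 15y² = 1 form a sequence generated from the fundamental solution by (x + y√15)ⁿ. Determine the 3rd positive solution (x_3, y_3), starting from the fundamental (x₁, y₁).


Step 1: Find the fundamental solution (x₁, y₁) of x² - 15y² = 1.
  Expand √15 as a continued fraction. a₀ = ⌊√15⌋ = 3; iterate m_{k+1} = d_k·a_k − m_k, d_{k+1} = (15 − m_{k+1}²)/d_k, a_{k+1} = ⌊(a₀ + m_{k+1})/d_{k+1}⌋ (starting m₀ = 0, d₀ = 1), with convergents p_k = a_k·p_{k-1} + p_{k-2}, q_k = a_k·q_{k-1} + q_{k-2} (p₋₁ = 1, q₋₁ = 0):
  k = 0: a₀ = 3; p₀/q₀ = 3/1; p₀² − 15·q₀² = 9 − 15 = -6.
  k = 1: m = 3, d = 6, a = ⌊(3 + 3)/6⌋ = 1; p/q = (1·3 + 1)/(1·1 + 0) = 4/1; p² − 15·q² = 16 − 15 = 1.
  The first convergent with p² − 15·q² = 1 gives the fundamental solution (x₁, y₁) = (4, 1).
Step 2: Apply the recurrence (x_{n+1}, y_{n+1}) = (x₁x_n + 15y₁y_n, x₁y_n + y₁x_n) repeatedly.
  From (x_1, y_1) = (4, 1): x_2 = 4·4 + 15·1·1 = 31; y_2 = 4·1 + 1·4 = 8.
  From (x_2, y_2) = (31, 8): x_3 = 4·31 + 15·1·8 = 244; y_3 = 4·8 + 1·31 = 63.
Step 3: Verify x_3² - 15·y_3² = 59536 - 59535 = 1 (should be 1). ✓

(x_1, y_1) = (4, 1); (x_3, y_3) = (244, 63).


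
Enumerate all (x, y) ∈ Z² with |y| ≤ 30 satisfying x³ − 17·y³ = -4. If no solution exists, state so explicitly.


The equation is x³ - 17y³ = -4. For fixed y, x³ = 17·y³ − 4, so a solution requires the RHS to be a perfect cube.
Strategy: iterate y from -30 to 30, compute RHS = 17·y³ − 4, and check whether it is a (positive or negative) perfect cube.
Check small values of y:
  y = 0: RHS = -4 is not a perfect cube.
  y = 1: RHS = 13 is not a perfect cube.
  y = -1: RHS = -21 is not a perfect cube.
  y = 2: RHS = 132 is not a perfect cube.
  y = -2: RHS = -140 is not a perfect cube.
  y = 3: RHS = 455 is not a perfect cube.
  y = -3: RHS = -463 is not a perfect cube.
Continuing the search up to |y| = 30 finds no solutions either.
No (x, y) in the scanned range satisfies the equation.

No integer solutions with |y| ≤ 30.


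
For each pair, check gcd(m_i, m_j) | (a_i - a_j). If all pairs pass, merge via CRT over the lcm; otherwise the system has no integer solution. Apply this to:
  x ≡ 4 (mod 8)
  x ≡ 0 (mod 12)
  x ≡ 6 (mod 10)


Moduli 8, 12, 10 are not pairwise coprime, so CRT works modulo lcm(m_i) when all pairwise compatibility conditions hold.
Pairwise compatibility: gcd(m_i, m_j) must divide a_i - a_j for every pair.
Merge one congruence at a time:
  Start: x ≡ 4 (mod 8).
  Combine with x ≡ 0 (mod 12): gcd(8, 12) = 4; 0 - 4 = -4, which IS divisible by 4, so compatible.
    Write x = 4 + 8·t and substitute into x ≡ 0 (mod 12): 8·t ≡ 0 − 4 = -4 (mod 12).
    Divide the congruence (and modulus) by g = 4: 2·t ≡ -1 (mod 3).
    Reduce coefficients mod 3: 2·t ≡ 2 (mod 3).
    The inverse of 2 mod 3 is 2 (since 2·2 = 4 = 1·3 + 1), so t ≡ 2·2 = 4 ≡ 1 (mod 3).
    Then x = 4 + 8·1 = 12, valid modulo lcm(8, 12) = 24: x ≡ 12 (mod 24).
  Combine with x ≡ 6 (mod 10): gcd(24, 10) = 2; 6 - 12 = -6, which IS divisible by 2, so compatible.
    Write x = 12 + 24·t and substitute into x ≡ 6 (mod 10): 24·t ≡ 6 − 12 = -6 (mod 10).
    Divide the congruence (and modulus) by g = 2: 12·t ≡ -3 (mod 5).
    Reduce coefficients mod 5: 2·t ≡ 2 (mod 5).
    The inverse of 2 mod 5 is 3 (since 2·3 = 6 = 1·5 + 1), so t ≡ 3·2 = 6 ≡ 1 (mod 5).
    Then x = 12 + 24·1 = 36, valid modulo lcm(24, 10) = 120: x ≡ 36 (mod 120).
Verify: 36 mod 8 = 4, 36 mod 12 = 0, 36 mod 10 = 6.

x ≡ 36 (mod 120).


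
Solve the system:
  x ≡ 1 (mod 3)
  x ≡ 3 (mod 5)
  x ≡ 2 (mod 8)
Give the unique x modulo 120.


Moduli 3, 5, 8 are pairwise coprime; by CRT there is a unique solution modulo M = 3 · 5 · 8 = 120.
Solve pairwise, accumulating the modulus:
  Start with x ≡ 1 (mod 3).
  Combine with x ≡ 3 (mod 5): since gcd(3, 5) = 1, we get a unique residue mod 15.
    Write x = 1 + 3·t and substitute into x ≡ 3 (mod 5): 3·t ≡ 3 − 1 = 2 (mod 5).
    The inverse of 3 mod 5 is 2 (since 3·2 = 6 = 1·5 + 1), so t ≡ 2·2 = 4 ≡ 4 (mod 5).
    Then x = 1 + 3·4 = 13, valid modulo lcm(3, 5) = 15: x ≡ 13 (mod 15).
  Combine with x ≡ 2 (mod 8): since gcd(15, 8) = 1, we get a unique residue mod 120.
    Write x = 13 + 15·t and substitute into x ≡ 2 (mod 8): 15·t ≡ 2 − 13 = -11 (mod 8).
    Reduce coefficients mod 8: 7·t ≡ 5 (mod 8).
    The inverse of 7 mod 8 is 7 (since 7·7 = 49 = 6·8 + 1), so t ≡ 7·5 = 35 ≡ 3 (mod 8).
    Then x = 13 + 15·3 = 58, valid modulo lcm(15, 8) = 120: x ≡ 58 (mod 120).
Verify: 58 mod 3 = 1 ✓, 58 mod 5 = 3 ✓, 58 mod 8 = 2 ✓.

x ≡ 58 (mod 120).


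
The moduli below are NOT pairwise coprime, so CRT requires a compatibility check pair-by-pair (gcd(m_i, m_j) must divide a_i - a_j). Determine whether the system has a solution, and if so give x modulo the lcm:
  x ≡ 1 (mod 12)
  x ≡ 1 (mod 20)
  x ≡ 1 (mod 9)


Moduli 12, 20, 9 are not pairwise coprime, so CRT works modulo lcm(m_i) when all pairwise compatibility conditions hold.
Pairwise compatibility: gcd(m_i, m_j) must divide a_i - a_j for every pair.
Merge one congruence at a time:
  Start: x ≡ 1 (mod 12).
  Combine with x ≡ 1 (mod 20): gcd(12, 20) = 4; 1 - 1 = 0, which IS divisible by 4, so compatible.
    Write x = 1 + 12·t and substitute into x ≡ 1 (mod 20): 12·t ≡ 1 − 1 = 0 (mod 20).
    Divide the congruence (and modulus) by g = 4: 3·t ≡ 0 (mod 5).
    The inverse of 3 mod 5 is 2 (since 3·2 = 6 = 1·5 + 1), so t ≡ 2·0 = 0 ≡ 0 (mod 5).
    Then x = 1 + 12·0 = 1, valid modulo lcm(12, 20) = 60: x ≡ 1 (mod 60).
  Combine with x ≡ 1 (mod 9): gcd(60, 9) = 3; 1 - 1 = 0, which IS divisible by 3, so compatible.
    Write x = 1 + 60·t and substitute into x ≡ 1 (mod 9): 60·t ≡ 1 − 1 = 0 (mod 9).
    Divide the congruence (and modulus) by g = 3: 20·t ≡ 0 (mod 3).
    Reduce coefficients mod 3: 2·t ≡ 0 (mod 3).
    The inverse of 2 mod 3 is 2 (since 2·2 = 4 = 1·3 + 1), so t ≡ 2·0 = 0 ≡ 0 (mod 3).
    Then x = 1 + 60·0 = 1, valid modulo lcm(60, 9) = 180: x ≡ 1 (mod 180).
Verify: 1 mod 12 = 1, 1 mod 20 = 1, 1 mod 9 = 1.

x ≡ 1 (mod 180).


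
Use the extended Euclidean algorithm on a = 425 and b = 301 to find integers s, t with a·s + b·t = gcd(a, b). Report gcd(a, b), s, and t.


Euclidean algorithm on (425, 301) — divide until remainder is 0:
  425 = 1 · 301 + 124
  301 = 2 · 124 + 53
  124 = 2 · 53 + 18
  53 = 2 · 18 + 17
  18 = 1 · 17 + 1
  17 = 17 · 1 + 0
gcd(425, 301) = 1.
Track Bezout coefficients alongside the remainders: start with r₀ = 425 = a·1 + b·0 (s = 1, t = 0) and r₁ = 301 = a·0 + b·1 (s = 0, t = 1); each new remainder r_{k+1} = r_{k-1} − q_k·r_k inherits s_{k+1} = s_{k-1} − q_k·s_k, t_{k+1} = t_{k-1} − q_k·t_k, so r_k = a·s_k + b·t_k at every step:
  q = 1: r = 124, s = 1 − 1·0 = 1, t = 0 − 1·1 = -1  (check: 425·1 + 301·(-1) = 124)
  q = 2: r = 53, s = 0 − 2·1 = -2, t = 1 − 2·(-1) = 3  (check: 425·(-2) + 301·3 = 53)
  q = 2: r = 18, s = 1 − 2·(-2) = 5, t = -1 − 2·3 = -7  (check: 425·5 + 301·(-7) = 18)
  q = 2: r = 17, s = -2 − 2·5 = -12, t = 3 − 2·(-7) = 17  (check: 425·(-12) + 301·17 = 17)
  q = 1: r = 1, s = 5 − 1·(-12) = 17, t = -7 − 1·17 = -24  (check: 425·17 + 301·(-24) = 1)
The row with r = 1 (the gcd) gives the Bezout coefficients s = 17, t = -24.
Result: 425 · (17) + 301 · (-24) = 1.

gcd(425, 301) = 1; s = 17, t = -24 (check: 425·17 + 301·(-24) = 1).


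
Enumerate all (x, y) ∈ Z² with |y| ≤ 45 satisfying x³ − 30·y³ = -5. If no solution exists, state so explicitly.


The equation is x³ - 30y³ = -5. For fixed y, x³ = 30·y³ − 5, so a solution requires the RHS to be a perfect cube.
Strategy: iterate y from -45 to 45, compute RHS = 30·y³ − 5, and check whether it is a (positive or negative) perfect cube.
Check small values of y:
  y = 0: RHS = -5 is not a perfect cube.
  y = 1: RHS = 25 is not a perfect cube.
  y = -1: RHS = -35 is not a perfect cube.
  y = 2: RHS = 235 is not a perfect cube.
  y = -2: RHS = -245 is not a perfect cube.
  y = 3: RHS = 805 is not a perfect cube.
  y = -3: RHS = -815 is not a perfect cube.
Continuing the search up to |y| = 45 finds no solutions either.
No (x, y) in the scanned range satisfies the equation.

No integer solutions with |y| ≤ 45.


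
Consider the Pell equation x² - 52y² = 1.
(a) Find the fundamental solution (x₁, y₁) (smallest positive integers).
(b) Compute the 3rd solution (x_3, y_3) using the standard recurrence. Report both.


Step 1: Find the fundamental solution (x₁, y₁) of x² - 52y² = 1.
  Expand √52 as a continued fraction. a₀ = ⌊√52⌋ = 7; iterate m_{k+1} = d_k·a_k − m_k, d_{k+1} = (52 − m_{k+1}²)/d_k, a_{k+1} = ⌊(a₀ + m_{k+1})/d_{k+1}⌋ (starting m₀ = 0, d₀ = 1), with convergents p_k = a_k·p_{k-1} + p_{k-2}, q_k = a_k·q_{k-1} + q_{k-2} (p₋₁ = 1, q₋₁ = 0):
  k = 0: a₀ = 7; p₀/q₀ = 7/1; p₀² − 52·q₀² = 49 − 52 = -3.
  k = 1: m = 7, d = 3, a = ⌊(7 + 7)/3⌋ = 4; p/q = (4·7 + 1)/(4·1 + 0) = 29/4; p² − 52·q² = 841 − 832 = 9.
  k = 2: m = 5, d = 9, a = ⌊(7 + 5)/9⌋ = 1; p/q = (1·29 + 7)/(1·4 + 1) = 36/5; p² − 52·q² = 1296 − 1300 = -4.
  k = 3: m = 4, d = 4, a = ⌊(7 + 4)/4⌋ = 2; p/q = (2·36 + 29)/(2·5 + 4) = 101/14; p² − 52·q² = 10201 − 10192 = 9.
  k = 4: m = 4, d = 9, a = ⌊(7 + 4)/9⌋ = 1; p/q = (1·101 + 36)/(1·14 + 5) = 137/19; p² − 52·q² = 18769 − 18772 = -3.
  k = 5: m = 5, d = 3, a = ⌊(7 + 5)/3⌋ = 4; p/q = (4·137 + 101)/(4·19 + 14) = 649/90; p² − 52·q² = 421201 − 421200 = 1.
  The first convergent with p² − 52·q² = 1 gives the fundamental solution (x₁, y₁) = (649, 90).
Step 2: Apply the recurrence (x_{n+1}, y_{n+1}) = (x₁x_n + 52y₁y_n, x₁y_n + y₁x_n) repeatedly.
  From (x_1, y_1) = (649, 90): x_2 = 649·649 + 52·90·90 = 842401; y_2 = 649·90 + 90·649 = 116820.
  From (x_2, y_2) = (842401, 116820): x_3 = 649·842401 + 52·90·116820 = 1093435849; y_3 = 649·116820 + 90·842401 = 151632270.
Step 3: Verify x_3² - 52·y_3² = 1195601955878350801 - 1195601955878350800 = 1 (should be 1). ✓

(x_1, y_1) = (649, 90); (x_3, y_3) = (1093435849, 151632270).


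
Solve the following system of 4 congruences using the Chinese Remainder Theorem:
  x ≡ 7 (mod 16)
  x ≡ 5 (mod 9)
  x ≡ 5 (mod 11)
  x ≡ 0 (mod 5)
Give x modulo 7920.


Product of moduli M = 16 · 9 · 11 · 5 = 7920.
Merge one congruence at a time:
  Start: x ≡ 7 (mod 16).
  Combine with x ≡ 5 (mod 9); new modulus lcm = 144.
    Write x = 7 + 16·t and substitute into x ≡ 5 (mod 9): 16·t ≡ 5 − 7 = -2 (mod 9).
    Reduce coefficients mod 9: 7·t ≡ 7 (mod 9).
    The inverse of 7 mod 9 is 4 (since 7·4 = 28 = 3·9 + 1), so t ≡ 4·7 = 28 ≡ 1 (mod 9).
    Then x = 7 + 16·1 = 23, valid modulo lcm(16, 9) = 144: x ≡ 23 (mod 144).
  Combine with x ≡ 5 (mod 11); new modulus lcm = 1584.
    Write x = 23 + 144·t and substitute into x ≡ 5 (mod 11): 144·t ≡ 5 − 23 = -18 (mod 11).
    Reduce coefficients mod 11: 1·t ≡ 4 (mod 11).
    So t ≡ 4 (mod 11).
    Then x = 23 + 144·4 = 599, valid modulo lcm(144, 11) = 1584: x ≡ 599 (mod 1584).
  Combine with x ≡ 0 (mod 5); new modulus lcm = 7920.
    Write x = 599 + 1584·t and substitute into x ≡ 0 (mod 5): 1584·t ≡ 0 − 599 = -599 (mod 5).
    Reduce coefficients mod 5: 4·t ≡ 1 (mod 5).
    The inverse of 4 mod 5 is 4 (since 4·4 = 16 = 3·5 + 1), so t ≡ 4·1 = 4 ≡ 4 (mod 5).
    Then x = 599 + 1584·4 = 6935, valid modulo lcm(1584, 5) = 7920: x ≡ 6935 (mod 7920).
Verify against each original: 6935 mod 16 = 7, 6935 mod 9 = 5, 6935 mod 11 = 5, 6935 mod 5 = 0.

x ≡ 6935 (mod 7920).


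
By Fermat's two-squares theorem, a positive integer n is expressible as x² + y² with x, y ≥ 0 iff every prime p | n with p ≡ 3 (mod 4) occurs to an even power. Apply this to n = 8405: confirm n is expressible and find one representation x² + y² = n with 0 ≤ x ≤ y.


Step 1: Factor n = 8405 = 5 · 41^2.
Step 2: Check the mod-4 condition on each prime factor: 5 ≡ 1 (mod 4), exponent 1; 41 ≡ 1 (mod 4), exponent 2.
All primes ≡ 3 (mod 4) appear to even exponent (or don't appear), so by the two-squares theorem n IS expressible as a sum of two squares.
Step 3: Build a representation. Here n = 5 · 41 · 41 is a product of primes ≡ 1 (mod 4). Each prime p ≡ 1 (mod 4) is itself a sum of two squares; find a² by testing p − a² for a perfect square:
  5: 5 − 1² = 4 = 2² ⇒ 5 = 1² + 2².
  41: 41 − 1² = 40, 41 − 2² = 37, 41 − 3² = 32, 41 − 4² = 25 = 5² ⇒ 41 = 4² + 5².
  Combine using the Brahmagupta–Fibonacci identity (a² + b²)(c² + d²) = (ac − bd)² + (ad + bc)² = (ac + bd)² + (ad − bc)²:
  5 · 41 = 205: from (1² + 2²)(4² + 5²), take (1·4 − 2·5, 1·5 + 2·4) = (4 − 10, 5 + 8) = (-6, 13); dropping signs (only squares matter) gives (6, 13); check 6² + 13² = 36 + 169 = 205 ✓.
  205 · 41 = 8405: from (6² + 13²)(4² + 5²), take (6·4 − 13·5, 6·5 + 13·4) = (24 − 65, 30 + 52) = (-41, 82); dropping signs (only squares matter) gives (41, 82); check 41² + 82² = 1681 + 6724 = 8405 ✓.
Step 4: Order so x ≤ y and verify: 41² + 82² = 1681 + 6724 = 8405 = n. ✓

n = 8405 = 41² + 82² (one valid representation with x ≤ y).


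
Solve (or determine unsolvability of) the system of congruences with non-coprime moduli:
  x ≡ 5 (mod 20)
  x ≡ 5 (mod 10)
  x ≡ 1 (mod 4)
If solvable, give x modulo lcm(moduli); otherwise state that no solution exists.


Moduli 20, 10, 4 are not pairwise coprime, so CRT works modulo lcm(m_i) when all pairwise compatibility conditions hold.
Pairwise compatibility: gcd(m_i, m_j) must divide a_i - a_j for every pair.
Merge one congruence at a time:
  Start: x ≡ 5 (mod 20).
  Combine with x ≡ 5 (mod 10): gcd(20, 10) = 10; 5 - 5 = 0, which IS divisible by 10, so compatible.
    Write x = 5 + 20·t and substitute into x ≡ 5 (mod 10): 20·t ≡ 5 − 5 = 0 (mod 10).
    Divide the congruence (and modulus) by g = 10: 2·t ≡ 0 (mod 1).
    Modulo 1 every t works; take t = 0.
    Then x = 5 + 20·0 = 5, valid modulo lcm(20, 10) = 20: x ≡ 5 (mod 20).
  Combine with x ≡ 1 (mod 4): gcd(20, 4) = 4; 1 - 5 = -4, which IS divisible by 4, so compatible.
    Write x = 5 + 20·t and substitute into x ≡ 1 (mod 4): 20·t ≡ 1 − 5 = -4 (mod 4).
    Divide the congruence (and modulus) by g = 4: 5·t ≡ -1 (mod 1).
    Modulo 1 every t works; take t = 0.
    Then x = 5 + 20·0 = 5, valid modulo lcm(20, 4) = 20: x ≡ 5 (mod 20).
Verify: 5 mod 20 = 5, 5 mod 10 = 5, 5 mod 4 = 1.

x ≡ 5 (mod 20).


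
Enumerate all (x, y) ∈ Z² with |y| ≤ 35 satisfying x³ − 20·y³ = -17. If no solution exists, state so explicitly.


The equation is x³ - 20y³ = -17. For fixed y, x³ = 20·y³ − 17, so a solution requires the RHS to be a perfect cube.
Strategy: iterate y from -35 to 35, compute RHS = 20·y³ − 17, and check whether it is a (positive or negative) perfect cube.
Check small values of y:
  y = 0: RHS = -17 is not a perfect cube.
  y = 1: RHS = 3 is not a perfect cube.
  y = -1: RHS = -37 is not a perfect cube.
  y = 2: RHS = 143 is not a perfect cube.
  y = -2: RHS = -177 is not a perfect cube.
  y = 3: RHS = 523 is not a perfect cube.
  y = -3: RHS = -557 is not a perfect cube.
Continuing the search up to |y| = 35 finds no solutions either.
No (x, y) in the scanned range satisfies the equation.

No integer solutions with |y| ≤ 35.


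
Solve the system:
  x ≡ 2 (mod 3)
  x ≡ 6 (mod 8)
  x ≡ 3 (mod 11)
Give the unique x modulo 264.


Moduli 3, 8, 11 are pairwise coprime; by CRT there is a unique solution modulo M = 3 · 8 · 11 = 264.
Solve pairwise, accumulating the modulus:
  Start with x ≡ 2 (mod 3).
  Combine with x ≡ 6 (mod 8): since gcd(3, 8) = 1, we get a unique residue mod 24.
    Write x = 2 + 3·t and substitute into x ≡ 6 (mod 8): 3·t ≡ 6 − 2 = 4 (mod 8).
    The inverse of 3 mod 8 is 3 (since 3·3 = 9 = 1·8 + 1), so t ≡ 3·4 = 12 ≡ 4 (mod 8).
    Then x = 2 + 3·4 = 14, valid modulo lcm(3, 8) = 24: x ≡ 14 (mod 24).
  Combine with x ≡ 3 (mod 11): since gcd(24, 11) = 1, we get a unique residue mod 264.
    Write x = 14 + 24·t and substitute into x ≡ 3 (mod 11): 24·t ≡ 3 − 14 = -11 (mod 11).
    Reduce coefficients mod 11: 2·t ≡ 0 (mod 11).
    The inverse of 2 mod 11 is 6 (since 2·6 = 12 = 1·11 + 1), so t ≡ 6·0 = 0 ≡ 0 (mod 11).
    Then x = 14 + 24·0 = 14, valid modulo lcm(24, 11) = 264: x ≡ 14 (mod 264).
Verify: 14 mod 3 = 2 ✓, 14 mod 8 = 6 ✓, 14 mod 11 = 3 ✓.

x ≡ 14 (mod 264).


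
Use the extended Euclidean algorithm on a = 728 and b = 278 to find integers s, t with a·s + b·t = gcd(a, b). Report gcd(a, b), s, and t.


Euclidean algorithm on (728, 278) — divide until remainder is 0:
  728 = 2 · 278 + 172
  278 = 1 · 172 + 106
  172 = 1 · 106 + 66
  106 = 1 · 66 + 40
  66 = 1 · 40 + 26
  40 = 1 · 26 + 14
  26 = 1 · 14 + 12
  14 = 1 · 12 + 2
  12 = 6 · 2 + 0
gcd(728, 278) = 2.
Track Bezout coefficients alongside the remainders: start with r₀ = 728 = a·1 + b·0 (s = 1, t = 0) and r₁ = 278 = a·0 + b·1 (s = 0, t = 1); each new remainder r_{k+1} = r_{k-1} − q_k·r_k inherits s_{k+1} = s_{k-1} − q_k·s_k, t_{k+1} = t_{k-1} − q_k·t_k, so r_k = a·s_k + b·t_k at every step:
  q = 2: r = 172, s = 1 − 2·0 = 1, t = 0 − 2·1 = -2  (check: 728·1 + 278·(-2) = 172)
  q = 1: r = 106, s = 0 − 1·1 = -1, t = 1 − 1·(-2) = 3  (check: 728·(-1) + 278·3 = 106)
  q = 1: r = 66, s = 1 − 1·(-1) = 2, t = -2 − 1·3 = -5  (check: 728·2 + 278·(-5) = 66)
  q = 1: r = 40, s = -1 − 1·2 = -3, t = 3 − 1·(-5) = 8  (check: 728·(-3) + 278·8 = 40)
  q = 1: r = 26, s = 2 − 1·(-3) = 5, t = -5 − 1·8 = -13  (check: 728·5 + 278·(-13) = 26)
  q = 1: r = 14, s = -3 − 1·5 = -8, t = 8 − 1·(-13) = 21  (check: 728·(-8) + 278·21 = 14)
  q = 1: r = 12, s = 5 − 1·(-8) = 13, t = -13 − 1·21 = -34  (check: 728·13 + 278·(-34) = 12)
  q = 1: r = 2, s = -8 − 1·13 = -21, t = 21 − 1·(-34) = 55  (check: 728·(-21) + 278·55 = 2)
The row with r = 2 (the gcd) gives the Bezout coefficients s = -21, t = 55.
Result: 728 · (-21) + 278 · (55) = 2.

gcd(728, 278) = 2; s = -21, t = 55 (check: 728·(-21) + 278·55 = 2).


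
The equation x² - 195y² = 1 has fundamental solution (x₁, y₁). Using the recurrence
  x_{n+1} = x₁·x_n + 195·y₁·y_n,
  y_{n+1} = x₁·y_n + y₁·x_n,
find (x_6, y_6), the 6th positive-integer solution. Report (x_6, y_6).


Step 1: Find the fundamental solution (x₁, y₁) of x² - 195y² = 1.
  Expand √195 as a continued fraction. a₀ = ⌊√195⌋ = 13; iterate m_{k+1} = d_k·a_k − m_k, d_{k+1} = (195 − m_{k+1}²)/d_k, a_{k+1} = ⌊(a₀ + m_{k+1})/d_{k+1}⌋ (starting m₀ = 0, d₀ = 1), with convergents p_k = a_k·p_{k-1} + p_{k-2}, q_k = a_k·q_{k-1} + q_{k-2} (p₋₁ = 1, q₋₁ = 0):
  k = 0: a₀ = 13; p₀/q₀ = 13/1; p₀² − 195·q₀² = 169 − 195 = -26.
  k = 1: m = 13, d = 26, a = ⌊(13 + 13)/26⌋ = 1; p/q = (1·13 + 1)/(1·1 + 0) = 14/1; p² − 195·q² = 196 − 195 = 1.
  The first convergent with p² − 195·q² = 1 gives the fundamental solution (x₁, y₁) = (14, 1).
Step 2: Apply the recurrence (x_{n+1}, y_{n+1}) = (x₁x_n + 195y₁y_n, x₁y_n + y₁x_n) repeatedly.
  From (x_1, y_1) = (14, 1): x_2 = 14·14 + 195·1·1 = 391; y_2 = 14·1 + 1·14 = 28.
  From (x_2, y_2) = (391, 28): x_3 = 14·391 + 195·1·28 = 10934; y_3 = 14·28 + 1·391 = 783.
  From (x_3, y_3) = (10934, 783): x_4 = 14·10934 + 195·1·783 = 305761; y_4 = 14·783 + 1·10934 = 21896.
  From (x_4, y_4) = (305761, 21896): x_5 = 14·305761 + 195·1·21896 = 8550374; y_5 = 14·21896 + 1·305761 = 612305.
  From (x_5, y_5) = (8550374, 612305): x_6 = 14·8550374 + 195·1·612305 = 239104711; y_6 = 14·612305 + 1·8550374 = 17122644.
Step 3: Verify x_6² - 195·y_6² = 57171062822393521 - 57171062822393520 = 1 (should be 1). ✓

(x_1, y_1) = (14, 1); (x_6, y_6) = (239104711, 17122644).


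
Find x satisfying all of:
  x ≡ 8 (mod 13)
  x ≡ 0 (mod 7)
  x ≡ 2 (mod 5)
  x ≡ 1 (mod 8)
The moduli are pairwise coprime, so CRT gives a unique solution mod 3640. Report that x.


Product of moduli M = 13 · 7 · 5 · 8 = 3640.
Merge one congruence at a time:
  Start: x ≡ 8 (mod 13).
  Combine with x ≡ 0 (mod 7); new modulus lcm = 91.
    Write x = 8 + 13·t and substitute into x ≡ 0 (mod 7): 13·t ≡ 0 − 8 = -8 (mod 7).
    Reduce coefficients mod 7: 6·t ≡ 6 (mod 7).
    The inverse of 6 mod 7 is 6 (since 6·6 = 36 = 5·7 + 1), so t ≡ 6·6 = 36 ≡ 1 (mod 7).
    Then x = 8 + 13·1 = 21, valid modulo lcm(13, 7) = 91: x ≡ 21 (mod 91).
  Combine with x ≡ 2 (mod 5); new modulus lcm = 455.
    Write x = 21 + 91·t and substitute into x ≡ 2 (mod 5): 91·t ≡ 2 − 21 = -19 (mod 5).
    Reduce coefficients mod 5: 1·t ≡ 1 (mod 5).
    So t ≡ 1 (mod 5).
    Then x = 21 + 91·1 = 112, valid modulo lcm(91, 5) = 455: x ≡ 112 (mod 455).
  Combine with x ≡ 1 (mod 8); new modulus lcm = 3640.
    Write x = 112 + 455·t and substitute into x ≡ 1 (mod 8): 455·t ≡ 1 − 112 = -111 (mod 8).
    Reduce coefficients mod 8: 7·t ≡ 1 (mod 8).
    The inverse of 7 mod 8 is 7 (since 7·7 = 49 = 6·8 + 1), so t ≡ 7·1 = 7 ≡ 7 (mod 8).
    Then x = 112 + 455·7 = 3297, valid modulo lcm(455, 8) = 3640: x ≡ 3297 (mod 3640).
Verify against each original: 3297 mod 13 = 8, 3297 mod 7 = 0, 3297 mod 5 = 2, 3297 mod 8 = 1.

x ≡ 3297 (mod 3640).
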